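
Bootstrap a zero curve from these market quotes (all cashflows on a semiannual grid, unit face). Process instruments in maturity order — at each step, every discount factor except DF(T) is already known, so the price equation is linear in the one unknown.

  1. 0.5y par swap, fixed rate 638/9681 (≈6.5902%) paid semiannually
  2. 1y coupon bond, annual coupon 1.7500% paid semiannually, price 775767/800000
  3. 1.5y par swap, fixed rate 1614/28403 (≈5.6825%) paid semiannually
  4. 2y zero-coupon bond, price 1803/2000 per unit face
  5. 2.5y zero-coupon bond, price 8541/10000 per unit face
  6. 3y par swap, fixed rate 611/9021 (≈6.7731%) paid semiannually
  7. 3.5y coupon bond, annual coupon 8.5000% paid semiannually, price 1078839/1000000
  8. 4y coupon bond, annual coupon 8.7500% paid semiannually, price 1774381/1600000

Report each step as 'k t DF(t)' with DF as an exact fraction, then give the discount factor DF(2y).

1 1/2 9681/10000
2 1 9529/10000
3 3/2 9193/10000
4 2 1803/2000
5 5/2 8541/10000
6 3 8167/10000
7 7/2 4071/5000
8 4 1603/2000
DF(2y) = 1803/2000 ≈ 0.901500

step 1 [0.5y] swap r/2=319/9681: DF=(1 − 319/9681·(0))/(1+319/9681) = 9681/10000 ≈ 0.968100
step 2 [1y] bond c/2=7/800: DF=(775767/800000 − 7/800·(0.968100))/(1+7/800) = 9529/10000 ≈ 0.952900
step 3 [1.5y] swap r/2=807/28403: DF=(1 − 807/28403·(0.968100+0.952900))/(1+807/28403) = 9193/10000 ≈ 0.919300
step 4 [2y] zero: DF = P = 1803/2000 ≈ 0.901500
step 5 [2.5y] zero: DF = P = 8541/10000 ≈ 0.854100
step 6 [3y] swap r/2=611/18042: DF=(1 − 611/18042·(0.968100+0.952900+0.919300+0.901500+0.854100))/(1+611/18042) = 8167/10000 ≈ 0.816700
step 7 [3.5y] bond c/2=17/400: DF=(1078839/1000000 − 17/400·(0.968100+0.952900+0.919300+0.901500+0.854100+0.816700))/(1+17/400) = 4071/5000 ≈ 0.814200
step 8 [4y] bond c/2=7/160: DF=(1774381/1600000 − 7/160·(0.968100+0.952900+0.919300+0.901500+0.854100+0.816700+0.814200))/(1+7/160) = 1603/2000 ≈ 0.801500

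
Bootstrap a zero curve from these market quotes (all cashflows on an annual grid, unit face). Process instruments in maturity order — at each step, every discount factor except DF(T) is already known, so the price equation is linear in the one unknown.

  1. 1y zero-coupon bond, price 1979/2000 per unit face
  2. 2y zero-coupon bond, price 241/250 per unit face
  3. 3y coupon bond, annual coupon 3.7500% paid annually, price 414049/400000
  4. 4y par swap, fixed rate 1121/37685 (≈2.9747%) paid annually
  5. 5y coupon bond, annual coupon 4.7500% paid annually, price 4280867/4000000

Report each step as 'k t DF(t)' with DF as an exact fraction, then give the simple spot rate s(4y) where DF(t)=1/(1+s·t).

1 1 1979/2000
2 2 241/250
3 3 9271/10000
4 4 8879/10000
5 5 2127/2500
s(4y) = (1/(8879/10000) − 1)/(4) = 1121/35516 ≈ 3.1563%

step 1 [1y] zero: DF = P = 1979/2000 ≈ 0.989500
step 2 [2y] zero: DF = P = 241/250 ≈ 0.964000
step 3 [3y] bond c/1=3/80: DF=(414049/400000 − 3/80·(0.989500+0.964000))/(1+3/80) = 9271/10000 ≈ 0.927100
step 4 [4y] swap r/1=1121/37685: DF=(1 − 1121/37685·(0.989500+0.964000+0.927100))/(1+1121/37685) = 8879/10000 ≈ 0.887900
step 5 [5y] bond c/1=19/400: DF=(4280867/4000000 − 19/400·(0.989500+0.964000+0.927100+0.887900))/(1+19/400) = 2127/2500 ≈ 0.850800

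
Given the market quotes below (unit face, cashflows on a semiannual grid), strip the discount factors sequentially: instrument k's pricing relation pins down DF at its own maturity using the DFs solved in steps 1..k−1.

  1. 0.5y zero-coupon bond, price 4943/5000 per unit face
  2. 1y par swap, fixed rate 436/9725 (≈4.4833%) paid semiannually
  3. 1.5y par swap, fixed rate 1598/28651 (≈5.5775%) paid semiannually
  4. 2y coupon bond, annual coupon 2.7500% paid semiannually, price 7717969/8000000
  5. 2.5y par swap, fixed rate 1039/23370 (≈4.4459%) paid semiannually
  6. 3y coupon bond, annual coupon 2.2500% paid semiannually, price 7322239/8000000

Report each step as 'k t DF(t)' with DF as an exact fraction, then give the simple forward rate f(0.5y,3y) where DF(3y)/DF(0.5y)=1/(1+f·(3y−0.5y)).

step 1 [0.5y] zero: DF = P = 4943/5000 ≈ 0.988600
step 2 [1y] swap r/2=218/9725: DF=(1 − 218/9725·(0.988600))/(1+218/9725) = 2391/2500 ≈ 0.956400
step 3 [1.5y] swap r/2=799/28651: DF=(1 − 799/28651·(0.988600+0.956400))/(1+799/28651) = 9201/10000 ≈ 0.920100
step 4 [2y] bond c/2=11/800: DF=(7717969/8000000 − 11/800·(0.988600+0.956400+0.920100))/(1+11/800) = 1141/1250 ≈ 0.912800
step 5 [2.5y] swap r/2=1039/46740: DF=(1 − 1039/46740·(0.988600+0.956400+0.920100+0.912800))/(1+1039/46740) = 8961/10000 ≈ 0.896100
step 6 [3y] bond c/2=9/800: DF=(7322239/8000000 − 9/800·(0.988600+0.956400+0.920100+0.912800+0.896100))/(1+9/800) = 8531/10000 ≈ 0.853100

1 1/2 4943/5000
2 1 2391/2500
3 3/2 9201/10000
4 2 1141/1250
5 5/2 8961/10000
6 3 8531/10000
f(0.5y,3y) = ((4943/5000)/(8531/10000) − 1)/(5/2) = 542/8531 ≈ 6.3533%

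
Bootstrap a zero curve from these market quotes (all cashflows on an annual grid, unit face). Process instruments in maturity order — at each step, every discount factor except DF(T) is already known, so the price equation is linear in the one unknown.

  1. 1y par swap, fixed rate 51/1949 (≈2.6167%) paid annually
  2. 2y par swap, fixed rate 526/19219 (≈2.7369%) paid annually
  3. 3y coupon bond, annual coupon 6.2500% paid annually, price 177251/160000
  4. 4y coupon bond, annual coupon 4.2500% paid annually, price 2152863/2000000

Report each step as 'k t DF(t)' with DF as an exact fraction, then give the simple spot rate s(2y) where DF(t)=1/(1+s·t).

1 1 1949/2000
2 2 4737/5000
3 3 581/625
4 4 9163/10000
s(2y) = (1/(4737/5000) − 1)/(2) = 263/9474 ≈ 2.7760%

step 1 [1y] swap r/1=51/1949: DF=(1 − 51/1949·(0))/(1+51/1949) = 1949/2000 ≈ 0.974500
step 2 [2y] swap r/1=526/19219: DF=(1 − 526/19219·(0.974500))/(1+526/19219) = 4737/5000 ≈ 0.947400
step 3 [3y] bond c/1=1/16: DF=(177251/160000 − 1/16·(0.974500+0.947400))/(1+1/16) = 581/625 ≈ 0.929600
step 4 [4y] bond c/1=17/400: DF=(2152863/2000000 − 17/400·(0.974500+0.947400+0.929600))/(1+17/400) = 9163/10000 ≈ 0.916300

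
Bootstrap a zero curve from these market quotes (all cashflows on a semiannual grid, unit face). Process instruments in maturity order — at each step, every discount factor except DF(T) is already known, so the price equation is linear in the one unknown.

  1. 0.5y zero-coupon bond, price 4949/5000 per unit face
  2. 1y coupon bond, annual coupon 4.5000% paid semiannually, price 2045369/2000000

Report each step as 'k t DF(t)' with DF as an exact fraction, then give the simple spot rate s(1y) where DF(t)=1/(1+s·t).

1 1/2 4949/5000
2 1 1223/1250
s(1y) = (1/(1223/1250) − 1)/(1) = 27/1223 ≈ 2.2077%

step 1 [0.5y] zero: DF = P = 4949/5000 ≈ 0.989800
step 2 [1y] bond c/2=9/400: DF=(2045369/2000000 − 9/400·(0.989800))/(1+9/400) = 1223/1250 ≈ 0.978400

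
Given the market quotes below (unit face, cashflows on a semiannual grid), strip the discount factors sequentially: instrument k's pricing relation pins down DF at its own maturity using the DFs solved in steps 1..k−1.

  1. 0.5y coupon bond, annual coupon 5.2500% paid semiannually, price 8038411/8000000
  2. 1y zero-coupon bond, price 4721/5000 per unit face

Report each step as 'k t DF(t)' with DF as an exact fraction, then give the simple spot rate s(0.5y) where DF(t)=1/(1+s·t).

step 1 [0.5y] bond c/2=21/800: DF=(8038411/8000000 − 21/800·(0))/(1+21/800) = 9791/10000 ≈ 0.979100
step 2 [1y] zero: DF = P = 4721/5000 ≈ 0.944200

1 1/2 9791/10000
2 1 4721/5000
s(0.5y) = (1/(9791/10000) − 1)/(1/2) = 418/9791 ≈ 4.2692%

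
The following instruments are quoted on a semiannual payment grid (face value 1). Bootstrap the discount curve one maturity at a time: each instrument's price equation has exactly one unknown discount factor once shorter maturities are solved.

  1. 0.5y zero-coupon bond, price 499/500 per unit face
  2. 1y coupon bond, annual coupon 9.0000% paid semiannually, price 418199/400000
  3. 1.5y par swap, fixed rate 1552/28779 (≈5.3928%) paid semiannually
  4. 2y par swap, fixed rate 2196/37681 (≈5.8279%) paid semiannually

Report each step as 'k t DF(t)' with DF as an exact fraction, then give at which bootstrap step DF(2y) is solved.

step 1 [0.5y] zero: DF = P = 499/500 ≈ 0.998000
step 2 [1y] bond c/2=9/200: DF=(418199/400000 − 9/200·(0.998000))/(1+9/200) = 383/400 ≈ 0.957500
step 3 [1.5y] swap r/2=776/28779: DF=(1 − 776/28779·(0.998000+0.957500))/(1+776/28779) = 1153/1250 ≈ 0.922400
step 4 [2y] swap r/2=1098/37681: DF=(1 − 1098/37681·(0.998000+0.957500+0.922400))/(1+1098/37681) = 4451/5000 ≈ 0.890200

1 1/2 499/500
2 1 383/400
3 3/2 1153/1250
4 2 4451/5000
DF(2y) is solved at step 4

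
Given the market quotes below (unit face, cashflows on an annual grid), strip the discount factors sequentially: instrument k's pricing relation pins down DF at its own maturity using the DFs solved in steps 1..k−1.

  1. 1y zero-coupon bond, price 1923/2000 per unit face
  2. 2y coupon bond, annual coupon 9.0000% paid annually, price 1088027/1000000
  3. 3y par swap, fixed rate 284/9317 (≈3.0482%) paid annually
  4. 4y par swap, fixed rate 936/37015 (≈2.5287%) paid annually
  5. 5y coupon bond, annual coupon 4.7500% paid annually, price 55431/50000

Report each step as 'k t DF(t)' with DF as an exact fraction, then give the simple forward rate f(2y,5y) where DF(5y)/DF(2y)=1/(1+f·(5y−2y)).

step 1 [1y] zero: DF = P = 1923/2000 ≈ 0.961500
step 2 [2y] bond c/1=9/100: DF=(1088027/1000000 − 9/100·(0.961500))/(1+9/100) = 2297/2500 ≈ 0.918800
step 3 [3y] swap r/1=284/9317: DF=(1 − 284/9317·(0.961500+0.918800))/(1+284/9317) = 2287/2500 ≈ 0.914800
step 4 [4y] swap r/1=936/37015: DF=(1 − 936/37015·(0.961500+0.918800+0.914800))/(1+936/37015) = 1133/1250 ≈ 0.906400
step 5 [5y] bond c/1=19/400: DF=(55431/50000 − 19/400·(0.961500+0.918800+0.914800+0.906400))/(1+19/400) = 1781/2000 ≈ 0.890500

1 1 1923/2000
2 2 2297/2500
3 3 2287/2500
4 4 1133/1250
5 5 1781/2000
f(2y,5y) = ((2297/2500)/(1781/2000) − 1)/(3) = 283/26715 ≈ 1.0593%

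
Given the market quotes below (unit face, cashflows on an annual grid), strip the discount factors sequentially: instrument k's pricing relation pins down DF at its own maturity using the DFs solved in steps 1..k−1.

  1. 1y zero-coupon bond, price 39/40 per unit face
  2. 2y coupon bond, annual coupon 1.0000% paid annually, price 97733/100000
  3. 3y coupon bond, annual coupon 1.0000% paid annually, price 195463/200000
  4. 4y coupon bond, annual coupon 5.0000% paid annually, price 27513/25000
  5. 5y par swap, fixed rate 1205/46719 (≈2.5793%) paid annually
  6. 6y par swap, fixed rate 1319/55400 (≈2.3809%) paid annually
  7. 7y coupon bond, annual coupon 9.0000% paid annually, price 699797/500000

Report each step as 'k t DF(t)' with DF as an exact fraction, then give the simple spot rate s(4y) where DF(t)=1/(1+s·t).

1 1 39/40
2 2 479/500
3 3 1897/2000
4 4 9109/10000
5 5 1759/2000
6 6 8681/10000
7 7 4133/5000
s(4y) = (1/(9109/10000) − 1)/(4) = 891/36436 ≈ 2.4454%

step 1 [1y] zero: DF = P = 39/40 ≈ 0.975000
step 2 [2y] bond c/1=1/100: DF=(97733/100000 − 1/100·(0.975000))/(1+1/100) = 479/500 ≈ 0.958000
step 3 [3y] bond c/1=1/100: DF=(195463/200000 − 1/100·(0.975000+0.958000))/(1+1/100) = 1897/2000 ≈ 0.948500
step 4 [4y] bond c/1=1/20: DF=(27513/25000 − 1/20·(0.975000+0.958000+0.948500))/(1+1/20) = 9109/10000 ≈ 0.910900
step 5 [5y] swap r/1=1205/46719: DF=(1 − 1205/46719·(0.975000+0.958000+0.948500+0.910900))/(1+1205/46719) = 1759/2000 ≈ 0.879500
step 6 [6y] swap r/1=1319/55400: DF=(1 − 1319/55400·(0.975000+0.958000+0.948500+0.910900+0.879500))/(1+1319/55400) = 8681/10000 ≈ 0.868100
step 7 [7y] bond c/1=9/100: DF=(699797/500000 − 9/100·(0.975000+0.958000+0.948500+0.910900+0.879500+0.868100))/(1+9/100) = 4133/5000 ≈ 0.826600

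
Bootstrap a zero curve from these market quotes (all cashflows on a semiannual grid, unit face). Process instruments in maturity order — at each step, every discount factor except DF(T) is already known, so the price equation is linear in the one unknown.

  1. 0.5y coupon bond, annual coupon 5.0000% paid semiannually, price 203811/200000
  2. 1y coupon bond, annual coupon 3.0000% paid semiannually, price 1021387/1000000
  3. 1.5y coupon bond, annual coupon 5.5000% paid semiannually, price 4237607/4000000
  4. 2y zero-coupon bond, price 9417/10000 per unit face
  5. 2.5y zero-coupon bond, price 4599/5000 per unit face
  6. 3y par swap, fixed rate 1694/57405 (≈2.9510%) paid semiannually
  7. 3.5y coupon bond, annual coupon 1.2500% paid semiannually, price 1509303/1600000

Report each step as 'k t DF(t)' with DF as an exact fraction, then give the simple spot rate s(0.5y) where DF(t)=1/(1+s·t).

1 1/2 4971/5000
2 1 2479/2500
3 3/2 9779/10000
4 2 9417/10000
5 5/2 4599/5000
6 3 9153/10000
7 7/2 4509/5000
s(0.5y) = (1/(4971/5000) − 1)/(1/2) = 58/4971 ≈ 1.1668%

step 1 [0.5y] bond c/2=1/40: DF=(203811/200000 − 1/40·(0))/(1+1/40) = 4971/5000 ≈ 0.994200
step 2 [1y] bond c/2=3/200: DF=(1021387/1000000 − 3/200·(0.994200))/(1+3/200) = 2479/2500 ≈ 0.991600
step 3 [1.5y] bond c/2=11/400: DF=(4237607/4000000 − 11/400·(0.994200+0.991600))/(1+11/400) = 9779/10000 ≈ 0.977900
step 4 [2y] zero: DF = P = 9417/10000 ≈ 0.941700
step 5 [2.5y] zero: DF = P = 4599/5000 ≈ 0.919800
step 6 [3y] swap r/2=847/57405: DF=(1 − 847/57405·(0.994200+0.991600+0.977900+0.941700+0.919800))/(1+847/57405) = 9153/10000 ≈ 0.915300
step 7 [3.5y] bond c/2=1/160: DF=(1509303/1600000 − 1/160·(0.994200+0.991600+0.977900+0.941700+0.919800+0.915300))/(1+1/160) = 4509/5000 ≈ 0.901800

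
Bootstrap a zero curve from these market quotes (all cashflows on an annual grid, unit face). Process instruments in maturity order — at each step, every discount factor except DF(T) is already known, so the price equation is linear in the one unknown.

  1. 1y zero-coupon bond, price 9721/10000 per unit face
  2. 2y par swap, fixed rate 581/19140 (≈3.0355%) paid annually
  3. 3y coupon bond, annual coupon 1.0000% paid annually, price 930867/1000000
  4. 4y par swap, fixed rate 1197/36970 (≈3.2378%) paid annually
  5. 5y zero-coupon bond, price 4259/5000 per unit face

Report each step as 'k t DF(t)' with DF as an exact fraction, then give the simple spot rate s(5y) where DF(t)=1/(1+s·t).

step 1 [1y] zero: DF = P = 9721/10000 ≈ 0.972100
step 2 [2y] swap r/1=581/19140: DF=(1 − 581/19140·(0.972100))/(1+581/19140) = 9419/10000 ≈ 0.941900
step 3 [3y] bond c/1=1/100: DF=(930867/1000000 − 1/100·(0.972100+0.941900))/(1+1/100) = 9027/10000 ≈ 0.902700
step 4 [4y] swap r/1=1197/36970: DF=(1 − 1197/36970·(0.972100+0.941900+0.902700))/(1+1197/36970) = 8803/10000 ≈ 0.880300
step 5 [5y] zero: DF = P = 4259/5000 ≈ 0.851800

1 1 9721/10000
2 2 9419/10000
3 3 9027/10000
4 4 8803/10000
5 5 4259/5000
s(5y) = (1/(4259/5000) − 1)/(5) = 741/21295 ≈ 3.4797%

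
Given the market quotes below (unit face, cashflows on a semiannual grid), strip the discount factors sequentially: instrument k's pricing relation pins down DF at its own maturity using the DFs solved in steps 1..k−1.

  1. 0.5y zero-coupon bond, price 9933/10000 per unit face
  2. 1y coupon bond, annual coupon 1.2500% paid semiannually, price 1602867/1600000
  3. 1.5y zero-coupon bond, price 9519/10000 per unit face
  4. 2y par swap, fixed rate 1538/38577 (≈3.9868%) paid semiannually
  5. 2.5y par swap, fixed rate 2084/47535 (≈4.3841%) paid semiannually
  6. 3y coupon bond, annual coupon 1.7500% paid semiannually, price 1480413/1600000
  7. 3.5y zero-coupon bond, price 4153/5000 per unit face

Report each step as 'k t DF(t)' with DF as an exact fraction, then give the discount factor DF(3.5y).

1 1/2 9933/10000
2 1 4947/5000
3 3/2 9519/10000
4 2 9231/10000
5 5/2 4479/5000
6 3 219/250
7 7/2 4153/5000
DF(3.5y) = 4153/5000 ≈ 0.830600

step 1 [0.5y] zero: DF = P = 9933/10000 ≈ 0.993300
step 2 [1y] bond c/2=1/160: DF=(1602867/1600000 − 1/160·(0.993300))/(1+1/160) = 4947/5000 ≈ 0.989400
step 3 [1.5y] zero: DF = P = 9519/10000 ≈ 0.951900
step 4 [2y] swap r/2=769/38577: DF=(1 − 769/38577·(0.993300+0.989400+0.951900))/(1+769/38577) = 9231/10000 ≈ 0.923100
step 5 [2.5y] swap r/2=1042/47535: DF=(1 − 1042/47535·(0.993300+0.989400+0.951900+0.923100))/(1+1042/47535) = 4479/5000 ≈ 0.895800
step 6 [3y] bond c/2=7/800: DF=(1480413/1600000 − 7/800·(0.993300+0.989400+0.951900+0.923100+0.895800))/(1+7/800) = 219/250 ≈ 0.876000
step 7 [3.5y] zero: DF = P = 4153/5000 ≈ 0.830600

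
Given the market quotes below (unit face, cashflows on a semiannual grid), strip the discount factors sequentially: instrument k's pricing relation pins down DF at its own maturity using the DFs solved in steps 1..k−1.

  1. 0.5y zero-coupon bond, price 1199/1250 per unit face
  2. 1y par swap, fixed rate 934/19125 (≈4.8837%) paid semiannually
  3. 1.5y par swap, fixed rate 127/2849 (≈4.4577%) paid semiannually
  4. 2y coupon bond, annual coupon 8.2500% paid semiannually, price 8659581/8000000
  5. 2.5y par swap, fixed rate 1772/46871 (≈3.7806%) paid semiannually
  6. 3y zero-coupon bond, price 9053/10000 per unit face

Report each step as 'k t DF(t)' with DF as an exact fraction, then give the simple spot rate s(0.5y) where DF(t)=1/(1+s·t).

1 1/2 1199/1250
2 1 9533/10000
3 3/2 1873/2000
4 2 9267/10000
5 5/2 4557/5000
6 3 9053/10000
s(0.5y) = (1/(1199/1250) − 1)/(1/2) = 102/1199 ≈ 8.5071%

step 1 [0.5y] zero: DF = P = 1199/1250 ≈ 0.959200
step 2 [1y] swap r/2=467/19125: DF=(1 − 467/19125·(0.959200))/(1+467/19125) = 9533/10000 ≈ 0.953300
step 3 [1.5y] swap r/2=127/5698: DF=(1 − 127/5698·(0.959200+0.953300))/(1+127/5698) = 1873/2000 ≈ 0.936500
step 4 [2y] bond c/2=33/800: DF=(8659581/8000000 − 33/800·(0.959200+0.953300+0.936500))/(1+33/800) = 9267/10000 ≈ 0.926700
step 5 [2.5y] swap r/2=886/46871: DF=(1 − 886/46871·(0.959200+0.953300+0.936500+0.926700))/(1+886/46871) = 4557/5000 ≈ 0.911400
step 6 [3y] zero: DF = P = 9053/10000 ≈ 0.905300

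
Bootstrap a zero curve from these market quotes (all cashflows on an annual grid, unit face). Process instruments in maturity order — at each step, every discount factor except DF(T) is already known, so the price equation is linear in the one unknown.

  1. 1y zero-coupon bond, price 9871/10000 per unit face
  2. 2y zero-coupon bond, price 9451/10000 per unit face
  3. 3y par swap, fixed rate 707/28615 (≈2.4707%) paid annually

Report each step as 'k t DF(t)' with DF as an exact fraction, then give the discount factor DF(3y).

step 1 [1y] zero: DF = P = 9871/10000 ≈ 0.987100
step 2 [2y] zero: DF = P = 9451/10000 ≈ 0.945100
step 3 [3y] swap r/1=707/28615: DF=(1 − 707/28615·(0.987100+0.945100))/(1+707/28615) = 9293/10000 ≈ 0.929300

1 1 9871/10000
2 2 9451/10000
3 3 9293/10000
DF(3y) = 9293/10000 ≈ 0.929300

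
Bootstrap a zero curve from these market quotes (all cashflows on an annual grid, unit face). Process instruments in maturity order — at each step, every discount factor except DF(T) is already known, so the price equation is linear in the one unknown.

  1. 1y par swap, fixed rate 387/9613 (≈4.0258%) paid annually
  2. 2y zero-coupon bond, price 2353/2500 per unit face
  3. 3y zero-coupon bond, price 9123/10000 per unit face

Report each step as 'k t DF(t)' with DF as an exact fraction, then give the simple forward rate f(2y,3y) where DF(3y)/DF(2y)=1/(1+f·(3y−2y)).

step 1 [1y] swap r/1=387/9613: DF=(1 − 387/9613·(0))/(1+387/9613) = 9613/10000 ≈ 0.961300
step 2 [2y] zero: DF = P = 2353/2500 ≈ 0.941200
step 3 [3y] zero: DF = P = 9123/10000 ≈ 0.912300

1 1 9613/10000
2 2 2353/2500
3 3 9123/10000
f(2y,3y) = ((2353/2500)/(9123/10000) − 1)/(1) = 289/9123 ≈ 3.1678%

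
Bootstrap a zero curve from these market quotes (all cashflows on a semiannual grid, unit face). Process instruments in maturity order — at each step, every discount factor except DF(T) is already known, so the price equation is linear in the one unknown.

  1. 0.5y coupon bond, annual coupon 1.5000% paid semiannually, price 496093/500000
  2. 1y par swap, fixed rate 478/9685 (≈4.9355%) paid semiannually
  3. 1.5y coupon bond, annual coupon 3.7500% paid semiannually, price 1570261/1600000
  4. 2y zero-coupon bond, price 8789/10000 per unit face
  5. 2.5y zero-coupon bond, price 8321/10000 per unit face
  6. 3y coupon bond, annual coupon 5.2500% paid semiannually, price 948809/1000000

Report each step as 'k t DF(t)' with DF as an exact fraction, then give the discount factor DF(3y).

1 1/2 1231/1250
2 1 4761/5000
3 3/2 9277/10000
4 2 8789/10000
5 5/2 8321/10000
6 3 323/400
DF(3y) = 323/400 ≈ 0.807500

step 1 [0.5y] bond c/2=3/400: DF=(496093/500000 − 3/400·(0))/(1+3/400) = 1231/1250 ≈ 0.984800
step 2 [1y] swap r/2=239/9685: DF=(1 − 239/9685·(0.984800))/(1+239/9685) = 4761/5000 ≈ 0.952200
step 3 [1.5y] bond c/2=3/160: DF=(1570261/1600000 − 3/160·(0.984800+0.952200))/(1+3/160) = 9277/10000 ≈ 0.927700
step 4 [2y] zero: DF = P = 8789/10000 ≈ 0.878900
step 5 [2.5y] zero: DF = P = 8321/10000 ≈ 0.832100
step 6 [3y] bond c/2=21/800: DF=(948809/1000000 − 21/800·(0.984800+0.952200+0.927700+0.878900+0.832100))/(1+21/800) = 323/400 ≈ 0.807500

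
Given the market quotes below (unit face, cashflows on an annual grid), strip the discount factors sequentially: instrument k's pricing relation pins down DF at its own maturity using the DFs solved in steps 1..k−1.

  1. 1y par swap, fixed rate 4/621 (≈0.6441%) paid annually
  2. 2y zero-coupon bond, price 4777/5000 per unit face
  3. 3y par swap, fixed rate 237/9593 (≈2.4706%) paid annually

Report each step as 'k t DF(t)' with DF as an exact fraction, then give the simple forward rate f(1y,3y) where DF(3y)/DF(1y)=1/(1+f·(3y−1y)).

1 1 621/625
2 2 4777/5000
3 3 9289/10000
f(1y,3y) = ((621/625)/(9289/10000) − 1)/(2) = 647/18578 ≈ 3.4826%

step 1 [1y] swap r/1=4/621: DF=(1 − 4/621·(0))/(1+4/621) = 621/625 ≈ 0.993600
step 2 [2y] zero: DF = P = 4777/5000 ≈ 0.955400
step 3 [3y] swap r/1=237/9593: DF=(1 − 237/9593·(0.993600+0.955400))/(1+237/9593) = 9289/10000 ≈ 0.928900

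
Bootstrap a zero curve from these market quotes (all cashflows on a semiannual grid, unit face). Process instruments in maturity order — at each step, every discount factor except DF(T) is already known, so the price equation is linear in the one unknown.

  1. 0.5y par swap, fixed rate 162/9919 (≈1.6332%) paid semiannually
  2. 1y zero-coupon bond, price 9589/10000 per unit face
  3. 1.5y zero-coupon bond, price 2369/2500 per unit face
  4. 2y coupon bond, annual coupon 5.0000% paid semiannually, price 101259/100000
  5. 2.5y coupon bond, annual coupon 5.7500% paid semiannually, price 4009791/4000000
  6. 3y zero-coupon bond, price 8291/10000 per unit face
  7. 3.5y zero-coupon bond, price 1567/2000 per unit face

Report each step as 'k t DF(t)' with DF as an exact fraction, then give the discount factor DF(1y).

step 1 [0.5y] swap r/2=81/9919: DF=(1 − 81/9919·(0))/(1+81/9919) = 9919/10000 ≈ 0.991900
step 2 [1y] zero: DF = P = 9589/10000 ≈ 0.958900
step 3 [1.5y] zero: DF = P = 2369/2500 ≈ 0.947600
step 4 [2y] bond c/2=1/40: DF=(101259/100000 − 1/40·(0.991900+0.958900+0.947600))/(1+1/40) = 2293/2500 ≈ 0.917200
step 5 [2.5y] bond c/2=23/800: DF=(4009791/4000000 − 23/800·(0.991900+0.958900+0.947600+0.917200))/(1+23/800) = 4339/5000 ≈ 0.867800
step 6 [3y] zero: DF = P = 8291/10000 ≈ 0.829100
step 7 [3.5y] zero: DF = P = 1567/2000 ≈ 0.783500

1 1/2 9919/10000
2 1 9589/10000
3 3/2 2369/2500
4 2 2293/2500
5 5/2 4339/5000
6 3 8291/10000
7 7/2 1567/2000
DF(1y) = 9589/10000 ≈ 0.958900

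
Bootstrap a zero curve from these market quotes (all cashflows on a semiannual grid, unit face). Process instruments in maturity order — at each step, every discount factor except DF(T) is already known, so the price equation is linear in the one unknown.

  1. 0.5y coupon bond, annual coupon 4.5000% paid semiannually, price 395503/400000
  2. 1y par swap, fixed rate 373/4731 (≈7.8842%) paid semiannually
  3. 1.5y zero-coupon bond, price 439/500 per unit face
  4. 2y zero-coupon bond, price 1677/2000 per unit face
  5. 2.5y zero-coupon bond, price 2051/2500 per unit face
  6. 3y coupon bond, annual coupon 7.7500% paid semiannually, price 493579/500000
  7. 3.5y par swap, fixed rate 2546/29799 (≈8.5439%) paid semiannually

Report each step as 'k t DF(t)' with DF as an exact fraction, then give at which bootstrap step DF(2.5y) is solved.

1 1/2 967/1000
2 1 4627/5000
3 3/2 439/500
4 2 1677/2000
5 5/2 2051/2500
6 3 7851/10000
7 7/2 3727/5000
DF(2.5y) is solved at step 5

step 1 [0.5y] bond c/2=9/400: DF=(395503/400000 − 9/400·(0))/(1+9/400) = 967/1000 ≈ 0.967000
step 2 [1y] swap r/2=373/9462: DF=(1 − 373/9462·(0.967000))/(1+373/9462) = 4627/5000 ≈ 0.925400
step 3 [1.5y] zero: DF = P = 439/500 ≈ 0.878000
step 4 [2y] zero: DF = P = 1677/2000 ≈ 0.838500
step 5 [2.5y] zero: DF = P = 2051/2500 ≈ 0.820400
step 6 [3y] bond c/2=31/800: DF=(493579/500000 − 31/800·(0.967000+0.925400+0.878000+0.838500+0.820400))/(1+31/800) = 7851/10000 ≈ 0.785100
step 7 [3.5y] swap r/2=1273/29799: DF=(1 − 1273/29799·(0.967000+0.925400+0.878000+0.838500+0.820400+0.785100))/(1+1273/29799) = 3727/5000 ≈ 0.745400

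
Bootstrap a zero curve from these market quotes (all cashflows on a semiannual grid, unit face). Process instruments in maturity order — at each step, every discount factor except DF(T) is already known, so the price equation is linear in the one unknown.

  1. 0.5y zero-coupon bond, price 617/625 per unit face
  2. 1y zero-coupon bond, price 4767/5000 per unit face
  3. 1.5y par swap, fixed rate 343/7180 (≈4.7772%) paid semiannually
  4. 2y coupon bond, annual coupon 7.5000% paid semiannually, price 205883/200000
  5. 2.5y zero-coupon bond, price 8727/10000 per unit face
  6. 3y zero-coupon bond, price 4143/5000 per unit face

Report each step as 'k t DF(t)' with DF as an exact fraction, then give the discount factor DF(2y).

step 1 [0.5y] zero: DF = P = 617/625 ≈ 0.987200
step 2 [1y] zero: DF = P = 4767/5000 ≈ 0.953400
step 3 [1.5y] swap r/2=343/14360: DF=(1 − 343/14360·(0.987200+0.953400))/(1+343/14360) = 4657/5000 ≈ 0.931400
step 4 [2y] bond c/2=3/80: DF=(205883/200000 − 3/80·(0.987200+0.953400+0.931400))/(1+3/80) = 2221/2500 ≈ 0.888400
step 5 [2.5y] zero: DF = P = 8727/10000 ≈ 0.872700
step 6 [3y] zero: DF = P = 4143/5000 ≈ 0.828600

1 1/2 617/625
2 1 4767/5000
3 3/2 4657/5000
4 2 2221/2500
5 5/2 8727/10000
6 3 4143/5000
DF(2y) = 2221/2500 ≈ 0.888400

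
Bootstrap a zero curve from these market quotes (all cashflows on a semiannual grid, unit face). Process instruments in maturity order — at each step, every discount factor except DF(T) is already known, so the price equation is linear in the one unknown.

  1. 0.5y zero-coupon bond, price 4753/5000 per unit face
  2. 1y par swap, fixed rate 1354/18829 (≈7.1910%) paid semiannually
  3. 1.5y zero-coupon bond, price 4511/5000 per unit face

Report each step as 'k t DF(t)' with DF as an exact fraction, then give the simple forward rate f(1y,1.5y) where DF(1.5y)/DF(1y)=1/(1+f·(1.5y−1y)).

step 1 [0.5y] zero: DF = P = 4753/5000 ≈ 0.950600
step 2 [1y] swap r/2=677/18829: DF=(1 − 677/18829·(0.950600))/(1+677/18829) = 9323/10000 ≈ 0.932300
step 3 [1.5y] zero: DF = P = 4511/5000 ≈ 0.902200

1 1/2 4753/5000
2 1 9323/10000
3 3/2 4511/5000
f(1y,1.5y) = ((9323/10000)/(4511/5000) − 1)/(1/2) = 301/4511 ≈ 6.6726%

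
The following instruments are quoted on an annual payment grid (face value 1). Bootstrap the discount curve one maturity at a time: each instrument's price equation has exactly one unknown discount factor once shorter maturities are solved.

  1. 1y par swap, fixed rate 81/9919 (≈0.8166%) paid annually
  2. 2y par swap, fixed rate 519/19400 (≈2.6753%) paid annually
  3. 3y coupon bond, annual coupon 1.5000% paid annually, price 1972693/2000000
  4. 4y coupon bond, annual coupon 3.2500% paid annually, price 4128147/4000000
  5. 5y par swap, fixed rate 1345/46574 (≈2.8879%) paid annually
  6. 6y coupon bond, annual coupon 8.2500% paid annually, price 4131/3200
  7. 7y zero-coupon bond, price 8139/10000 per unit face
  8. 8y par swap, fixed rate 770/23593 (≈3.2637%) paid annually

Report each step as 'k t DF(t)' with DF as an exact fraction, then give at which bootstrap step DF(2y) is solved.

1 1 9919/10000
2 2 9481/10000
3 3 9431/10000
4 4 568/625
5 5 1731/2000
6 6 1047/1250
7 7 8139/10000
8 8 769/1000
DF(2y) is solved at step 2

step 1 [1y] swap r/1=81/9919: DF=(1 − 81/9919·(0))/(1+81/9919) = 9919/10000 ≈ 0.991900
step 2 [2y] swap r/1=519/19400: DF=(1 − 519/19400·(0.991900))/(1+519/19400) = 9481/10000 ≈ 0.948100
step 3 [3y] bond c/1=3/200: DF=(1972693/2000000 − 3/200·(0.991900+0.948100))/(1+3/200) = 9431/10000 ≈ 0.943100
step 4 [4y] bond c/1=13/400: DF=(4128147/4000000 − 13/400·(0.991900+0.948100+0.943100))/(1+13/400) = 568/625 ≈ 0.908800
step 5 [5y] swap r/1=1345/46574: DF=(1 − 1345/46574·(0.991900+0.948100+0.943100+0.908800))/(1+1345/46574) = 1731/2000 ≈ 0.865500
step 6 [6y] bond c/1=33/400: DF=(4131/3200 − 33/400·(0.991900+0.948100+0.943100+0.908800+0.865500))/(1+33/400) = 1047/1250 ≈ 0.837600
step 7 [7y] zero: DF = P = 8139/10000 ≈ 0.813900
step 8 [8y] swap r/1=770/23593: DF=(1 − 770/23593·(0.991900+0.948100+0.943100+0.908800+0.865500+0.837600+0.813900))/(1+770/23593) = 769/1000 ≈ 0.769000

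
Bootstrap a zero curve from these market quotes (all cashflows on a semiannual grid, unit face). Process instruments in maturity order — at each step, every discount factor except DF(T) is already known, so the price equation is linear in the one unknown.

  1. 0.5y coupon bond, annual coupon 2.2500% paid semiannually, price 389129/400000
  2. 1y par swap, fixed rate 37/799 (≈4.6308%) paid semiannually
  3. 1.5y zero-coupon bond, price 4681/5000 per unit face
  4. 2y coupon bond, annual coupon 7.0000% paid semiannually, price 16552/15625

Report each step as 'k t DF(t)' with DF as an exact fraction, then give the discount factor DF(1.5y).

1 1/2 481/500
2 1 2389/2500
3 3/2 4681/5000
4 2 927/1000
DF(1.5y) = 4681/5000 ≈ 0.936200

step 1 [0.5y] bond c/2=9/800: DF=(389129/400000 − 9/800·(0))/(1+9/800) = 481/500 ≈ 0.962000
step 2 [1y] swap r/2=37/1598: DF=(1 − 37/1598·(0.962000))/(1+37/1598) = 2389/2500 ≈ 0.955600
step 3 [1.5y] zero: DF = P = 4681/5000 ≈ 0.936200
step 4 [2y] bond c/2=7/200: DF=(16552/15625 − 7/200·(0.962000+0.955600+0.936200))/(1+7/200) = 927/1000 ≈ 0.927000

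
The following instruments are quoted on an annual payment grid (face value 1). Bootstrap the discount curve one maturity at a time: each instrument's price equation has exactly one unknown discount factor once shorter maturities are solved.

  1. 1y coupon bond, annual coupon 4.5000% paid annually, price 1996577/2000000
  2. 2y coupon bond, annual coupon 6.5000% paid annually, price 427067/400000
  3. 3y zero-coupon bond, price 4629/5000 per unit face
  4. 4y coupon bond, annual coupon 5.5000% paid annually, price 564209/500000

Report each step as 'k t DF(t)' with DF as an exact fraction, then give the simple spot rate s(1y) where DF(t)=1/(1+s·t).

step 1 [1y] bond c/1=9/200: DF=(1996577/2000000 − 9/200·(0))/(1+9/200) = 9553/10000 ≈ 0.955300
step 2 [2y] bond c/1=13/200: DF=(427067/400000 − 13/200·(0.955300))/(1+13/200) = 4721/5000 ≈ 0.944200
step 3 [3y] zero: DF = P = 4629/5000 ≈ 0.925800
step 4 [4y] bond c/1=11/200: DF=(564209/500000 − 11/200·(0.955300+0.944200+0.925800))/(1+11/200) = 9223/10000 ≈ 0.922300

1 1 9553/10000
2 2 4721/5000
3 3 4629/5000
4 4 9223/10000
s(1y) = (1/(9553/10000) − 1)/(1) = 447/9553 ≈ 4.6792%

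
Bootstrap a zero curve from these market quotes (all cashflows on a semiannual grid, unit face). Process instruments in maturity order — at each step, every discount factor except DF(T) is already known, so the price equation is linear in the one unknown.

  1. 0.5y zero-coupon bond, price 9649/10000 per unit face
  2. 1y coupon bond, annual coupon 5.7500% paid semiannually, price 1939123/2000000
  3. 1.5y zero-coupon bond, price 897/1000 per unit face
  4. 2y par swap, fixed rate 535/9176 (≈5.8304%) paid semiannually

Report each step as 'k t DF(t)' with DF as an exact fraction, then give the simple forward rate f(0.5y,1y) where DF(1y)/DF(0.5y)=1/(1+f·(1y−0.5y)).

1 1/2 9649/10000
2 1 1831/2000
3 3/2 897/1000
4 2 893/1000
f(0.5y,1y) = ((9649/10000)/(1831/2000) − 1)/(1/2) = 988/9155 ≈ 10.7919%

step 1 [0.5y] zero: DF = P = 9649/10000 ≈ 0.964900
step 2 [1y] bond c/2=23/800: DF=(1939123/2000000 − 23/800·(0.964900))/(1+23/800) = 1831/2000 ≈ 0.915500
step 3 [1.5y] zero: DF = P = 897/1000 ≈ 0.897000
step 4 [2y] swap r/2=535/18352: DF=(1 − 535/18352·(0.964900+0.915500+0.897000))/(1+535/18352) = 893/1000 ≈ 0.893000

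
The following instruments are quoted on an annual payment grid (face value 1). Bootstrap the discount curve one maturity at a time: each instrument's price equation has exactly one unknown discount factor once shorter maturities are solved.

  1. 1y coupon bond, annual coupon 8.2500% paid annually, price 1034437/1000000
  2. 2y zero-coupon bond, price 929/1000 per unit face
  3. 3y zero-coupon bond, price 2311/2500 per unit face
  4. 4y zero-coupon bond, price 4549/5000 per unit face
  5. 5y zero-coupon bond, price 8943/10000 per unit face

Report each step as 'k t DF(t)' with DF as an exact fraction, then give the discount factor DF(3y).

step 1 [1y] bond c/1=33/400: DF=(1034437/1000000 − 33/400·(0))/(1+33/400) = 2389/2500 ≈ 0.955600
step 2 [2y] zero: DF = P = 929/1000 ≈ 0.929000
step 3 [3y] zero: DF = P = 2311/2500 ≈ 0.924400
step 4 [4y] zero: DF = P = 4549/5000 ≈ 0.909800
step 5 [5y] zero: DF = P = 8943/10000 ≈ 0.894300

1 1 2389/2500
2 2 929/1000
3 3 2311/2500
4 4 4549/5000
5 5 8943/10000
DF(3y) = 2311/2500 ≈ 0.924400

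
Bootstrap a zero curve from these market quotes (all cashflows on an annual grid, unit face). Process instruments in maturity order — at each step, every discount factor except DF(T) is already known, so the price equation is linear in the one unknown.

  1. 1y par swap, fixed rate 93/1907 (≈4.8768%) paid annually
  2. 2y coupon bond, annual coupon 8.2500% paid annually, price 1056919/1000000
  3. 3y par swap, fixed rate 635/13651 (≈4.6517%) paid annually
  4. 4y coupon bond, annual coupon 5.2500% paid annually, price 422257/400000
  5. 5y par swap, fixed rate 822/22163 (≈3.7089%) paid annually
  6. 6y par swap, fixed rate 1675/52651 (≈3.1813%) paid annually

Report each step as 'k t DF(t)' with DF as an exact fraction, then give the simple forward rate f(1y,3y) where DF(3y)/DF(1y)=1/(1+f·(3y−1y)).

step 1 [1y] swap r/1=93/1907: DF=(1 − 93/1907·(0))/(1+93/1907) = 1907/2000 ≈ 0.953500
step 2 [2y] bond c/1=33/400: DF=(1056919/1000000 − 33/400·(0.953500))/(1+33/400) = 9037/10000 ≈ 0.903700
step 3 [3y] swap r/1=635/13651: DF=(1 − 635/13651·(0.953500+0.903700))/(1+635/13651) = 873/1000 ≈ 0.873000
step 4 [4y] bond c/1=21/400: DF=(422257/400000 − 21/400·(0.953500+0.903700+0.873000))/(1+21/400) = 2167/2500 ≈ 0.866800
step 5 [5y] swap r/1=822/22163: DF=(1 − 822/22163·(0.953500+0.903700+0.873000+0.866800))/(1+822/22163) = 2089/2500 ≈ 0.835600
step 6 [6y] swap r/1=1675/52651: DF=(1 − 1675/52651·(0.953500+0.903700+0.873000+0.866800+0.835600))/(1+1675/52651) = 333/400 ≈ 0.832500

1 1 1907/2000
2 2 9037/10000
3 3 873/1000
4 4 2167/2500
5 5 2089/2500
6 6 333/400
f(1y,3y) = ((1907/2000)/(873/1000) − 1)/(2) = 161/3492 ≈ 4.6105%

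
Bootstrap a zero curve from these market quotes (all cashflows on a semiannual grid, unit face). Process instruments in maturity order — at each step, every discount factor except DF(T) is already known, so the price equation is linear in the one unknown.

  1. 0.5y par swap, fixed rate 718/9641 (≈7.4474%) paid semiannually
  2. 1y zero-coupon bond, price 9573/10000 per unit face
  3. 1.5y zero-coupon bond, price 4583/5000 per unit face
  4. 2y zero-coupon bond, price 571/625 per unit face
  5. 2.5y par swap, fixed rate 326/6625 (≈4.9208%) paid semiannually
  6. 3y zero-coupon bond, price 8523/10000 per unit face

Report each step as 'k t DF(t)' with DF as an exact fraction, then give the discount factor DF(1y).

step 1 [0.5y] swap r/2=359/9641: DF=(1 − 359/9641·(0))/(1+359/9641) = 9641/10000 ≈ 0.964100
step 2 [1y] zero: DF = P = 9573/10000 ≈ 0.957300
step 3 [1.5y] zero: DF = P = 4583/5000 ≈ 0.916600
step 4 [2y] zero: DF = P = 571/625 ≈ 0.913600
step 5 [2.5y] swap r/2=163/6625: DF=(1 − 163/6625·(0.964100+0.957300+0.916600+0.913600))/(1+163/6625) = 8859/10000 ≈ 0.885900
step 6 [3y] zero: DF = P = 8523/10000 ≈ 0.852300

1 1/2 9641/10000
2 1 9573/10000
3 3/2 4583/5000
4 2 571/625
5 5/2 8859/10000
6 3 8523/10000
DF(1y) = 9573/10000 ≈ 0.957300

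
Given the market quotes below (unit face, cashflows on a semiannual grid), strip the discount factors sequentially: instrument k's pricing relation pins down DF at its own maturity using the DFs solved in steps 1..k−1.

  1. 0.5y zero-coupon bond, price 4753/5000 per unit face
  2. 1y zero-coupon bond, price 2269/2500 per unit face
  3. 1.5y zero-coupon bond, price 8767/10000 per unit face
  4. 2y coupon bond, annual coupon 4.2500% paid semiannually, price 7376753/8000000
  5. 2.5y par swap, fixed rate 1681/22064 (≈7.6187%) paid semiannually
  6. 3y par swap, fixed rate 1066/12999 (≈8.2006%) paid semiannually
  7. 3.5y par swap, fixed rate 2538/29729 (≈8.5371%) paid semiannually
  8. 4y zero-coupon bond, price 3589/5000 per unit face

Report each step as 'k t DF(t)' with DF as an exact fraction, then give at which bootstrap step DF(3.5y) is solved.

1 1/2 4753/5000
2 1 2269/2500
3 3/2 8767/10000
4 2 423/500
5 5/2 8319/10000
6 3 1967/2500
7 7/2 3731/5000
8 4 3589/5000
DF(3.5y) is solved at step 7

step 1 [0.5y] zero: DF = P = 4753/5000 ≈ 0.950600
step 2 [1y] zero: DF = P = 2269/2500 ≈ 0.907600
step 3 [1.5y] zero: DF = P = 8767/10000 ≈ 0.876700
step 4 [2y] bond c/2=17/800: DF=(7376753/8000000 − 17/800·(0.950600+0.907600+0.876700))/(1+17/800) = 423/500 ≈ 0.846000
step 5 [2.5y] swap r/2=1681/44128: DF=(1 − 1681/44128·(0.950600+0.907600+0.876700+0.846000))/(1+1681/44128) = 8319/10000 ≈ 0.831900
step 6 [3y] swap r/2=533/12999: DF=(1 − 533/12999·(0.950600+0.907600+0.876700+0.846000+0.831900))/(1+533/12999) = 1967/2500 ≈ 0.786800
step 7 [3.5y] swap r/2=1269/29729: DF=(1 − 1269/29729·(0.950600+0.907600+0.876700+0.846000+0.831900+0.786800))/(1+1269/29729) = 3731/5000 ≈ 0.746200
step 8 [4y] zero: DF = P = 3589/5000 ≈ 0.717800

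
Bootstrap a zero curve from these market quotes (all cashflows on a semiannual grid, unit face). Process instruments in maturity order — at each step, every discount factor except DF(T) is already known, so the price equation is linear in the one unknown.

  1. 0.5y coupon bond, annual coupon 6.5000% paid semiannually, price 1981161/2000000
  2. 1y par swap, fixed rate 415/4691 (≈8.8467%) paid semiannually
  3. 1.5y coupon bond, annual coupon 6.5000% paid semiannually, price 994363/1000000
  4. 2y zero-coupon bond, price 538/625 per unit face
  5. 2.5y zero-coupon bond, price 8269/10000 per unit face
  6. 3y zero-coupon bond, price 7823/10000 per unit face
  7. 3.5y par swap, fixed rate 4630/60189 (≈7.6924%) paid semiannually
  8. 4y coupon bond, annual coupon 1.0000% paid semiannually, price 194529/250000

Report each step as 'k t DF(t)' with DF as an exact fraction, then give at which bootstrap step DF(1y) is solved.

step 1 [0.5y] bond c/2=13/400: DF=(1981161/2000000 − 13/400·(0))/(1+13/400) = 4797/5000 ≈ 0.959400
step 2 [1y] swap r/2=415/9382: DF=(1 − 415/9382·(0.959400))/(1+415/9382) = 917/1000 ≈ 0.917000
step 3 [1.5y] bond c/2=13/400: DF=(994363/1000000 − 13/400·(0.959400+0.917000))/(1+13/400) = 113/125 ≈ 0.904000
step 4 [2y] zero: DF = P = 538/625 ≈ 0.860800
step 5 [2.5y] zero: DF = P = 8269/10000 ≈ 0.826900
step 6 [3y] zero: DF = P = 7823/10000 ≈ 0.782300
step 7 [3.5y] swap r/2=2315/60189: DF=(1 − 2315/60189·(0.959400+0.917000+0.904000+0.860800+0.826900+0.782300))/(1+2315/60189) = 1537/2000 ≈ 0.768500
step 8 [4y] bond c/2=1/200: DF=(194529/250000 − 1/200·(0.959400+0.917000+0.904000+0.860800+0.826900+0.782300+0.768500))/(1+1/200) = 7443/10000 ≈ 0.744300

1 1/2 4797/5000
2 1 917/1000
3 3/2 113/125
4 2 538/625
5 5/2 8269/10000
6 3 7823/10000
7 7/2 1537/2000
8 4 7443/10000
DF(1y) is solved at step 2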